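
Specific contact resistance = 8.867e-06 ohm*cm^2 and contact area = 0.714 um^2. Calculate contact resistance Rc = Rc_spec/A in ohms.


Step 1: Convert area to cm^2: 0.714 um^2 = 7.1400e-09 cm^2
Step 2: Rc = Rc_spec / A = 8.867e-06 / 7.1400e-09
Step 3: Rc = 1.24e+03 ohms

1.24e+03


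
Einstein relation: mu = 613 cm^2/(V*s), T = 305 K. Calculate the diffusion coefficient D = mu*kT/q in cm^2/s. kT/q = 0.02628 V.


Step 1: D = mu * (kT/q)
Step 2: D = 613 * 0.02628
Step 3: D = 16.11 cm^2/s

16.11


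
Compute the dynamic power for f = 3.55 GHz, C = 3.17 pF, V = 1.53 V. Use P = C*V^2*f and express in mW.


Step 1: V^2 = 1.53^2 = 2.3409 V^2
Step 2: P = C*V^2*f = 3.17e-12 F * 2.3409 * 3.55e9 Hz
Step 3: P = 2.634331815e-02 W
Step 4: P = 26.343 mW

26.343


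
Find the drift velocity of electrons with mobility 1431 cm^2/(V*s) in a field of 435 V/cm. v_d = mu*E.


Step 1: v_d = mu * E
Step 2: v_d = 1431 * 435 = 622485
Step 3: v_d = 6.22e+05 cm/s

6.22e+05


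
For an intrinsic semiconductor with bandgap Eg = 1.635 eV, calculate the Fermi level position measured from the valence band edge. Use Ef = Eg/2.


Step 1: For an intrinsic semiconductor, the Fermi level sits at midgap.
Step 2: Ef = Eg / 2 = 1.635 / 2 = 0.8175 eV

0.8175


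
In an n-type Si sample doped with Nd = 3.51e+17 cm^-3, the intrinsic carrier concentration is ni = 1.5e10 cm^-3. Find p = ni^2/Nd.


Step 1: Since Nd >> ni, n ≈ Nd = 3.51e+17 cm^-3
Step 2: p = ni^2 / n = (1.5e10)^2 / 3.51e+17
Step 3: p = 2.25e20 / 3.51e+17 = 6.41e+02 cm^-3

6.41e+02


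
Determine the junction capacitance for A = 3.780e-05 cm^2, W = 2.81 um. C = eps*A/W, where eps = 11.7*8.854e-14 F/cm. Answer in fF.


Step 1: eps_Si = 11.7 * 8.854e-14 = 1.035918e-12 F/cm
Step 2: W in cm = 2.81 * 1e-4 = 2.81e-04 cm
Step 3: C = 1.035918e-12 * 3.780e-05 / 2.81e-04 = 1.393512e-13 F
Step 4: C = 139.35 fF

139.35


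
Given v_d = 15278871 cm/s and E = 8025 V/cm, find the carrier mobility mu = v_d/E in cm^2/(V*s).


Step 1: mu = v_d / E
Step 2: mu = 15278871 / 8025
Step 3: mu = 1903.91 cm^2/(V*s)

1903.91


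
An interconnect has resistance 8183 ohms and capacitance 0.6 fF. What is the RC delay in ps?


Step 1: tau = R * C
Step 2: tau = 8183 * 0.6 fF = 8183 * 6.0e-16 F
Step 3: tau = 4.9098e-12 s = 4.9098 ps

4.9098


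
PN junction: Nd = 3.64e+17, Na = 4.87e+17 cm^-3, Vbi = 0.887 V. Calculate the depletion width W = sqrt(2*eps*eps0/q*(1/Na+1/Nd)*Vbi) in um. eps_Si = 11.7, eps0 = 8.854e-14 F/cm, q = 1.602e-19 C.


Step 1: 1/Na + 1/Nd = 1/4.87e+17 + 1/3.64e+17 = 4.80064e-18
Step 2: 2*eps*eps0/q = 2*11.7*8.854e-14/1.602e-19 = 1.293281e+07
Step 3: W^2 = 1.293281e+07 * 4.80064e-18 * 0.887 = 5.50701e-11
Step 4: W = sqrt(5.50701e-11) = 7.421e-06 cm = 0.07421 um

0.07421


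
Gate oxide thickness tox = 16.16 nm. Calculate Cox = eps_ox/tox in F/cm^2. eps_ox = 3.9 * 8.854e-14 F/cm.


Step 1: eps_ox = 3.9 * 8.854e-14 = 3.45306e-13 F/cm
Step 2: tox in cm = 16.16 nm * 1e-7 = 1.6160e-06 cm
Step 3: Cox = 3.45306e-13 / 1.6160e-06 = 2.14e-07 F/cm^2

2.14e-07


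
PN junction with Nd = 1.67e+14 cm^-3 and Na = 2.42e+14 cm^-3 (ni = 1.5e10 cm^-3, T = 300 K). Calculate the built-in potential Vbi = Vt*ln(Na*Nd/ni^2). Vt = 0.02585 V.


Step 1: Compute Na*Nd/ni^2 = 2.42e+14 * 1.67e+14 / (1.5e10)^2 = 1.7962e+08
Step 2: ln(1.7962e+08) = 19.0064
Step 3: Vbi = 0.02585 * 19.0064 = 0.491 V

0.491


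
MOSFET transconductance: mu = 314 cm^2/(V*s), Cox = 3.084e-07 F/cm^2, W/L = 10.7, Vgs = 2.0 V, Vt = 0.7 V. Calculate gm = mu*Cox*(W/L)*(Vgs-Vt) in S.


Step 1: Vov = Vgs - Vt = 2.0 - 0.7 = 1.3 V
Step 2: gm = mu * Cox * (W/L) * Vov
Step 3: gm = 314 * 3.084e-07 * 10.7 * 1.3 = 1.35e-03 S

1.35e-03


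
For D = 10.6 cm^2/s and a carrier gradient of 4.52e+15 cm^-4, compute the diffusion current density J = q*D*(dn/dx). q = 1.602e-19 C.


Step 1: J = q * D * (dn/dx)
Step 2: J = 1.602e-19 * 10.6 * 4.52e+15
Step 3: J = 7.68e-03 A/cm^2

7.68e-03


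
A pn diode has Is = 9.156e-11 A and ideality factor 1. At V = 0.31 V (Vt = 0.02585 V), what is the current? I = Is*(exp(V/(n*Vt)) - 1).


Step 1: V/(n*Vt) = 0.31/(1*0.02585) = 11.9923
Step 2: exp(11.9923) = 1.6151e+05
Step 3: I = 9.156e-11 * (1.6151e+05 - 1) = 1.48e-05 A

1.48e-05


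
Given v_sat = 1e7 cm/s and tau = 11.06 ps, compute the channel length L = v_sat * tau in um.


Step 1: tau in seconds = 11.06 ps * 1e-12 = 1.1060e-11 s
Step 2: L = v_sat * tau = 1e7 * 1.1060e-11 = 1.1060e-04 cm
Step 3: L in um = 1.1060e-04 * 1e4 = 1.106 um

1.106


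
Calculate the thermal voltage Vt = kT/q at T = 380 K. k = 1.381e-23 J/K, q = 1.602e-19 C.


Step 1: kT = 1.381e-23 * 380 = 5.2478e-21 J
Step 2: Vt = kT/q = 5.2478e-21 / 1.602e-19
Step 3: Vt = 0.03276 V

0.03276


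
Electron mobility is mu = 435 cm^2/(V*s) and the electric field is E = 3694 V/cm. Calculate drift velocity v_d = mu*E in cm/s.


Step 1: v_d = mu * E
Step 2: v_d = 435 * 3694 = 1606890
Step 3: v_d = 1.61e+06 cm/s

1.61e+06


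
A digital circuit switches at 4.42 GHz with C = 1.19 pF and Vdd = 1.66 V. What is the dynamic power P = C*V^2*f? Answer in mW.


Step 1: V^2 = 1.66^2 = 2.7556 V^2
Step 2: P = C*V^2*f = 1.19e-12 F * 2.7556 * 4.42e9 Hz
Step 3: P = 1.449390488e-02 W
Step 4: P = 14.494 mW

14.494


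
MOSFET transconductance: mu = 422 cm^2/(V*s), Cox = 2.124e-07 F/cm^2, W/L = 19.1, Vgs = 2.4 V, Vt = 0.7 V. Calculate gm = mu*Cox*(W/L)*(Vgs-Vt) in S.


Step 1: Vov = Vgs - Vt = 2.4 - 0.7 = 1.7 V
Step 2: gm = mu * Cox * (W/L) * Vov
Step 3: gm = 422 * 2.124e-07 * 19.1 * 1.7 = 2.91e-03 S

2.91e-03


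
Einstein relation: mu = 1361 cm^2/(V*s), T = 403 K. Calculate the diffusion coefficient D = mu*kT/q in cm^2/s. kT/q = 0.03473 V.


Step 1: D = mu * (kT/q)
Step 2: D = 1361 * 0.03473
Step 3: D = 47.27 cm^2/s

47.27


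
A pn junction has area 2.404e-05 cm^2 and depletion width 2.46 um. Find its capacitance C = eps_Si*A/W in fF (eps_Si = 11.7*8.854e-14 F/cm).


Step 1: eps_Si = 11.7 * 8.854e-14 = 1.035918e-12 F/cm
Step 2: W in cm = 2.46 * 1e-4 = 2.46e-04 cm
Step 3: C = 1.035918e-12 * 2.404e-05 / 2.46e-04 = 1.012336e-13 F
Step 4: C = 101.23 fF

101.23


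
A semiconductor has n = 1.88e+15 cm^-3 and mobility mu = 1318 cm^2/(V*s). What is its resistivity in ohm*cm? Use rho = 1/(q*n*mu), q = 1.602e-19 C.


Step 1: sigma = q * n * mu = 1.602e-19 * 1.88e+15 * 1318 = 3.96950e-01 S/cm
Step 2: rho = 1 / sigma = 1 / 3.96950e-01 = 2.519 ohm*cm

2.519


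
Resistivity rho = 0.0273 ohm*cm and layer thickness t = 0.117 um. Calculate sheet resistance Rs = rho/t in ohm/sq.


Step 1: Convert thickness to cm: t = 0.117 um = 1.1700e-05 cm
Step 2: Rs = rho / t = 0.0273 / 1.1700e-05
Step 3: Rs = 2333.3 ohm/sq

2333.3


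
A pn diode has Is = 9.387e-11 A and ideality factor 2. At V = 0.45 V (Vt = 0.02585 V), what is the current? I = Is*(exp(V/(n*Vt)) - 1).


Step 1: V/(n*Vt) = 0.45/(2*0.02585) = 8.7041
Step 2: exp(8.7041) = 6.0276e+03
Step 3: I = 9.387e-11 * (6.0276e+03 - 1) = 5.66e-07 A

5.66e-07


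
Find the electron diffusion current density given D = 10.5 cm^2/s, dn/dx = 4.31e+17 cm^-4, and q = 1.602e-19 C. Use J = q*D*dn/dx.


Step 1: J = q * D * (dn/dx)
Step 2: J = 1.602e-19 * 10.5 * 4.31e+17
Step 3: J = 7.25e-01 A/cm^2

7.25e-01


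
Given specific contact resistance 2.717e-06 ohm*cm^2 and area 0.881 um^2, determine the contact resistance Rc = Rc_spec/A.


Step 1: Convert area to cm^2: 0.881 um^2 = 8.8100e-09 cm^2
Step 2: Rc = Rc_spec / A = 2.717e-06 / 8.8100e-09
Step 3: Rc = 3.08e+02 ohms

3.08e+02


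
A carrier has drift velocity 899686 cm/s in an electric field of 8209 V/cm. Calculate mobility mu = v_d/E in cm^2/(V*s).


Step 1: mu = v_d / E
Step 2: mu = 899686 / 8209
Step 3: mu = 109.6 cm^2/(V*s)

109.6


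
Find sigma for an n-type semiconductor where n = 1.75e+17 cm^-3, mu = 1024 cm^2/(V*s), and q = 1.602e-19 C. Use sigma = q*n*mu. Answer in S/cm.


Step 1: sigma = q * n * mu
Step 2: sigma = 1.602e-19 * 1.75e+17 * 1024
Step 3: sigma = 2.871e+01 S/cm

2.871e+01


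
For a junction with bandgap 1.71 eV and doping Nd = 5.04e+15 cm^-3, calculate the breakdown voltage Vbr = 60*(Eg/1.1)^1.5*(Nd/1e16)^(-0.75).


Step 1: Eg/1.1 = 1.71/1.1 = 1.554545
Step 2: (Eg/1.1)^1.5 = 1.554545^1.5 = 1.938228
Step 3: (Nd/1e16)^(-0.75) = (0.504)^(-0.75) = 1.671772
Step 4: Vbr = 60 * 1.938228 * 1.671772 = 194.4 V

194.4


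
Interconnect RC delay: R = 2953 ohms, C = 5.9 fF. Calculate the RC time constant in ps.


Step 1: tau = R * C
Step 2: tau = 2953 * 5.9 fF = 2953 * 5.9e-15 F
Step 3: tau = 1.74227e-11 s = 17.4227 ps

17.4227


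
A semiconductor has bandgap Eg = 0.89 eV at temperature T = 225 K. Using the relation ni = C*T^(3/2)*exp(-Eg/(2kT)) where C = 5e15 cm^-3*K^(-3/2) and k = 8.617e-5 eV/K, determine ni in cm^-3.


Step 1: Compute kT = 8.617e-5 * 225 = 0.01938825 eV
Step 2: Exponent = -Eg/(2kT) = -0.89/(2*0.01938825) = -22.95205
Step 3: T^(3/2) = 225^1.5 = 3375.00
Step 4: ni = 5e15 * 3375.00 * exp(-22.95205) = 1.82e+09 cm^-3

1.82e+09


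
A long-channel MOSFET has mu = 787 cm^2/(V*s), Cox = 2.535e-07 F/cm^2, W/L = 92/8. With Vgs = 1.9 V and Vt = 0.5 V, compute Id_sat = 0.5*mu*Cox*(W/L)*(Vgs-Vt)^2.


Step 1: Overdrive voltage Vov = Vgs - Vt = 1.9 - 0.5 = 1.4 V
Step 2: W/L = 92/8 = 11.5
Step 3: Id = 0.5 * 787 * 2.535e-07 * 11.5 * 1.4^2
Step 4: Id = 2.25e-03 A

2.25e-03


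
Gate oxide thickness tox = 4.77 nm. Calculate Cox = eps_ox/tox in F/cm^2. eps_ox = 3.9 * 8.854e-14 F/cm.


Step 1: eps_ox = 3.9 * 8.854e-14 = 3.45306e-13 F/cm
Step 2: tox in cm = 4.77 nm * 1e-7 = 4.7700e-07 cm
Step 3: Cox = 3.45306e-13 / 4.7700e-07 = 7.24e-07 F/cm^2

7.24e-07


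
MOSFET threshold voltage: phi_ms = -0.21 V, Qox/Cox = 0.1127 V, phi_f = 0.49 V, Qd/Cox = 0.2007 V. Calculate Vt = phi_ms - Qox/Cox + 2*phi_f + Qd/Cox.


Step 1: Vt = phi_ms - Qox/Cox + 2*phi_f + Qd/Cox
Step 2: Vt = -0.21 - 0.1127 + 2*0.49 + 0.2007
Step 3: Vt = -0.21 - 0.1127 + 0.98 + 0.2007
Step 4: Vt = 0.858 V

0.858


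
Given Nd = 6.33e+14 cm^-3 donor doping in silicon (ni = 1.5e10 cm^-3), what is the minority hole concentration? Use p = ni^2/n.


Step 1: Since Nd >> ni, n ≈ Nd = 6.33e+14 cm^-3
Step 2: p = ni^2 / n = (1.5e10)^2 / 6.33e+14
Step 3: p = 2.25e20 / 6.33e+14 = 3.55e+05 cm^-3

3.55e+05


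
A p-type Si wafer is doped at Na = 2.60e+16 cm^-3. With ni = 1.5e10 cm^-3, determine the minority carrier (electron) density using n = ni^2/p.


Step 1: Majority hole concentration p ≈ Na = 2.60e+16 cm^-3
Step 2: n = ni^2 / Na = (1.5e10)^2 / 2.60e+16
Step 3: n = 8.65e+03 cm^-3

8.65e+03


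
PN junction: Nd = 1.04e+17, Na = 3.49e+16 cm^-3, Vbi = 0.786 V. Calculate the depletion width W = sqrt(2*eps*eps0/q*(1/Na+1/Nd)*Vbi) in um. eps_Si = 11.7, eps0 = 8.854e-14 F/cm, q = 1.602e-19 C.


Step 1: 1/Na + 1/Nd = 1/3.49e+16 + 1/1.04e+17 = 3.82687e-17
Step 2: 2*eps*eps0/q = 2*11.7*8.854e-14/1.602e-19 = 1.293281e+07
Step 3: W^2 = 1.293281e+07 * 3.82687e-17 * 0.786 = 3.89009e-10
Step 4: W = sqrt(3.89009e-10) = 1.972e-05 cm = 0.1972 um

0.1972


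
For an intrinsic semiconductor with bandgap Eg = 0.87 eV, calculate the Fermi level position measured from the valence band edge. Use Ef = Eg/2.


Step 1: For an intrinsic semiconductor, the Fermi level sits at midgap.
Step 2: Ef = Eg / 2 = 0.87 / 2 = 0.435 eV

0.435


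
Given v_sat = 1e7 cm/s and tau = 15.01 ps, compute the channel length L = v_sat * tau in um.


Step 1: tau in seconds = 15.01 ps * 1e-12 = 1.5010e-11 s
Step 2: L = v_sat * tau = 1e7 * 1.5010e-11 = 1.5010e-04 cm
Step 3: L in um = 1.5010e-04 * 1e4 = 1.501 um

1.501


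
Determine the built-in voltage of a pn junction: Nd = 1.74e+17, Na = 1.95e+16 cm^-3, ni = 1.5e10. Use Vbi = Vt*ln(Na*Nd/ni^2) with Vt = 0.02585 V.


Step 1: Compute Na*Nd/ni^2 = 1.95e+16 * 1.74e+17 / (1.5e10)^2 = 1.5080e+13
Step 2: ln(1.5080e+13) = 30.3444
Step 3: Vbi = 0.02585 * 30.3444 = 0.784 V

0.784


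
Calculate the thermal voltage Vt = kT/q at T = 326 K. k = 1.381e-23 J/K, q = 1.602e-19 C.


Step 1: kT = 1.381e-23 * 326 = 4.50206e-21 J
Step 2: Vt = kT/q = 4.50206e-21 / 1.602e-19
Step 3: Vt = 0.0281 V

0.0281


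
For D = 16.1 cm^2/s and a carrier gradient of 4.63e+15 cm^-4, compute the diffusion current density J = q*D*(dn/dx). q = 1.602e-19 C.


Step 1: J = q * D * (dn/dx)
Step 2: J = 1.602e-19 * 16.1 * 4.63e+15
Step 3: J = 1.19e-02 A/cm^2

1.19e-02


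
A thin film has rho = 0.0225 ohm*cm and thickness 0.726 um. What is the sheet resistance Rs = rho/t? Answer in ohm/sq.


Step 1: Convert thickness to cm: t = 0.726 um = 7.2600e-05 cm
Step 2: Rs = rho / t = 0.0225 / 7.2600e-05
Step 3: Rs = 309.9 ohm/sq

309.9


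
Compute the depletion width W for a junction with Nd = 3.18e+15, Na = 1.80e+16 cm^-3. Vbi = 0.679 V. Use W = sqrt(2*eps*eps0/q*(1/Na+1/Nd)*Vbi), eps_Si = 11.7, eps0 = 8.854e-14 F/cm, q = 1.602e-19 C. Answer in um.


Step 1: 1/Na + 1/Nd = 1/1.80e+16 + 1/3.18e+15 = 3.70021e-16
Step 2: 2*eps*eps0/q = 2*11.7*8.854e-14/1.602e-19 = 1.293281e+07
Step 3: W^2 = 1.293281e+07 * 3.70021e-16 * 0.679 = 3.24929e-09
Step 4: W = sqrt(3.24929e-09) = 5.700e-05 cm = 0.57 um

0.57


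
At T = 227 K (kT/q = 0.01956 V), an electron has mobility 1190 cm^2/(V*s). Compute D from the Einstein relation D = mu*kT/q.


Step 1: D = mu * (kT/q)
Step 2: D = 1190 * 0.01956
Step 3: D = 23.28 cm^2/s

23.28


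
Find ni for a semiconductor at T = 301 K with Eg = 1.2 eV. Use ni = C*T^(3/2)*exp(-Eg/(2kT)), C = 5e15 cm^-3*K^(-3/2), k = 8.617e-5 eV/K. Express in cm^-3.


Step 1: Compute kT = 8.617e-5 * 301 = 0.02593717 eV
Step 2: Exponent = -Eg/(2kT) = -1.2/(2*0.02593717) = -23.13282
Step 3: T^(3/2) = 301^1.5 = 5222.15
Step 4: ni = 5e15 * 5222.15 * exp(-23.13282) = 2.35e+09 cm^-3

2.35e+09


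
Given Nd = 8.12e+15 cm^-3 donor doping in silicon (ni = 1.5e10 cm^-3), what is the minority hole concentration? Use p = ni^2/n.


Step 1: Since Nd >> ni, n ≈ Nd = 8.12e+15 cm^-3
Step 2: p = ni^2 / n = (1.5e10)^2 / 8.12e+15
Step 3: p = 2.25e20 / 8.12e+15 = 2.77e+04 cm^-3

2.77e+04


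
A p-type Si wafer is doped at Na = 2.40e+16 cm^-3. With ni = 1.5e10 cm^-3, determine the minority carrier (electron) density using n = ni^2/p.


Step 1: Majority hole concentration p ≈ Na = 2.40e+16 cm^-3
Step 2: n = ni^2 / Na = (1.5e10)^2 / 2.40e+16
Step 3: n = 9.38e+03 cm^-3

9.38e+03


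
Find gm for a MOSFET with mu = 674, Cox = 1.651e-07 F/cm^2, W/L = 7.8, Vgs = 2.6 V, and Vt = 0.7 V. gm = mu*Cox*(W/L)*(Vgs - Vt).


Step 1: Vov = Vgs - Vt = 2.6 - 0.7 = 1.9 V
Step 2: gm = mu * Cox * (W/L) * Vov
Step 3: gm = 674 * 1.651e-07 * 7.8 * 1.9 = 1.65e-03 S

1.65e-03


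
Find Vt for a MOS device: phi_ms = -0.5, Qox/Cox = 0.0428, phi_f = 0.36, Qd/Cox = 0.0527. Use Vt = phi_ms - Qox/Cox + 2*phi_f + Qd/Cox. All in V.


Step 1: Vt = phi_ms - Qox/Cox + 2*phi_f + Qd/Cox
Step 2: Vt = -0.5 - 0.0428 + 2*0.36 + 0.0527
Step 3: Vt = -0.5 - 0.0428 + 0.72 + 0.0527
Step 4: Vt = 0.2299 V

0.2299


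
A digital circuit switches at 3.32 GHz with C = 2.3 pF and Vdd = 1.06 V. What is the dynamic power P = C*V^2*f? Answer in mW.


Step 1: V^2 = 1.06^2 = 1.1236 V^2
Step 2: P = C*V^2*f = 2.3e-12 F * 1.1236 * 3.32e9 Hz
Step 3: P = 8.5798096e-03 W
Step 4: P = 8.58 mW

8.58


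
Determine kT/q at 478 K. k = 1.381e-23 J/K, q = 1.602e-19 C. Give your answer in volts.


Step 1: kT = 1.381e-23 * 478 = 6.60118e-21 J
Step 2: Vt = kT/q = 6.60118e-21 / 1.602e-19
Step 3: Vt = 0.04121 V

0.04121


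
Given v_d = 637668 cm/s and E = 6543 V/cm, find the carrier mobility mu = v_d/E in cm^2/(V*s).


Step 1: mu = v_d / E
Step 2: mu = 637668 / 6543
Step 3: mu = 97.46 cm^2/(V*s)

97.46


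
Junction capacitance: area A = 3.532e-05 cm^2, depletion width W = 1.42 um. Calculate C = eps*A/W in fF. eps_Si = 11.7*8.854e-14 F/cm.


Step 1: eps_Si = 11.7 * 8.854e-14 = 1.035918e-12 F/cm
Step 2: W in cm = 1.42 * 1e-4 = 1.42e-04 cm
Step 3: C = 1.035918e-12 * 3.532e-05 / 1.42e-04 = 2.576664e-13 F
Step 4: C = 257.67 fF

257.67


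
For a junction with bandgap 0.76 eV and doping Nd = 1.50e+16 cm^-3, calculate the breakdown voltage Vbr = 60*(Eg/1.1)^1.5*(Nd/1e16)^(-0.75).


Step 1: Eg/1.1 = 0.76/1.1 = 0.690909
Step 2: (Eg/1.1)^1.5 = 0.690909^1.5 = 0.574290
Step 3: (Nd/1e16)^(-0.75) = (1.5)^(-0.75) = 0.737788
Step 4: Vbr = 60 * 0.574290 * 0.737788 = 25.4 V

25.4


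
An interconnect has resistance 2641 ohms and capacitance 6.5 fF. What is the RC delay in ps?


Step 1: tau = R * C
Step 2: tau = 2641 * 6.5 fF = 2641 * 6.5e-15 F
Step 3: tau = 1.71665e-11 s = 17.1665 ps

17.1665


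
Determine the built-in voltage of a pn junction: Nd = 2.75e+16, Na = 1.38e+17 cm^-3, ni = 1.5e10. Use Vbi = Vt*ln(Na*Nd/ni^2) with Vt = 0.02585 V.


Step 1: Compute Na*Nd/ni^2 = 1.38e+17 * 2.75e+16 / (1.5e10)^2 = 1.6867e+13
Step 2: ln(1.6867e+13) = 30.4564
Step 3: Vbi = 0.02585 * 30.4564 = 0.787 V

0.787


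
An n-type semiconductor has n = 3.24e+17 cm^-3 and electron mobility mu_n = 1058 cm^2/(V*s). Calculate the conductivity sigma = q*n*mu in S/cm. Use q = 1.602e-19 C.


Step 1: sigma = q * n * mu
Step 2: sigma = 1.602e-19 * 3.24e+17 * 1058
Step 3: sigma = 5.492e+01 S/cm

5.492e+01


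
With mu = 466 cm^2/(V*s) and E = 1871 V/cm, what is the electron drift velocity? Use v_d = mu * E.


Step 1: v_d = mu * E
Step 2: v_d = 466 * 1871 = 871886
Step 3: v_d = 8.72e+05 cm/s

8.72e+05


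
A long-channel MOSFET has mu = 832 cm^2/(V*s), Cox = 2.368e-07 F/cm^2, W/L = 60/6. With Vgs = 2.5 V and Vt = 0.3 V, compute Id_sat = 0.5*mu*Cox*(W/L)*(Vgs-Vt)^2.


Step 1: Overdrive voltage Vov = Vgs - Vt = 2.5 - 0.3 = 2.2 V
Step 2: W/L = 60/6 = 10
Step 3: Id = 0.5 * 832 * 2.368e-07 * 10 * 2.2^2
Step 4: Id = 4.77e-03 A

4.77e-03


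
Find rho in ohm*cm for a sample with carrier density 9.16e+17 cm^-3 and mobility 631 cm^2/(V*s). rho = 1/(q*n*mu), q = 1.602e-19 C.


Step 1: sigma = q * n * mu = 1.602e-19 * 9.16e+17 * 631 = 9.25950e+01 S/cm
Step 2: rho = 1 / sigma = 1 / 9.25950e+01 = 0.0108 ohm*cm

0.0108


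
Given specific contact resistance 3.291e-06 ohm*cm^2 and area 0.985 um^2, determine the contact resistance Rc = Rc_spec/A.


Step 1: Convert area to cm^2: 0.985 um^2 = 9.8500e-09 cm^2
Step 2: Rc = Rc_spec / A = 3.291e-06 / 9.8500e-09
Step 3: Rc = 3.34e+02 ohms

3.34e+02


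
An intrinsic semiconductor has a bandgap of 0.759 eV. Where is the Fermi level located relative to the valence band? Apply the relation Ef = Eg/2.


Step 1: For an intrinsic semiconductor, the Fermi level sits at midgap.
Step 2: Ef = Eg / 2 = 0.759 / 2 = 0.3795 eV

0.3795


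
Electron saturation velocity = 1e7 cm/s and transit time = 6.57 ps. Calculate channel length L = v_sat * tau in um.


Step 1: tau in seconds = 6.57 ps * 1e-12 = 6.5700e-12 s
Step 2: L = v_sat * tau = 1e7 * 6.5700e-12 = 6.5700e-05 cm
Step 3: L in um = 6.5700e-05 * 1e4 = 0.657 um

0.657


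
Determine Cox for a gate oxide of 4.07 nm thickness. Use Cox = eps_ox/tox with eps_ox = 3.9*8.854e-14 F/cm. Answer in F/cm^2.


Step 1: eps_ox = 3.9 * 8.854e-14 = 3.45306e-13 F/cm
Step 2: tox in cm = 4.07 nm * 1e-7 = 4.0700e-07 cm
Step 3: Cox = 3.45306e-13 / 4.0700e-07 = 8.48e-07 F/cm^2

8.48e-07


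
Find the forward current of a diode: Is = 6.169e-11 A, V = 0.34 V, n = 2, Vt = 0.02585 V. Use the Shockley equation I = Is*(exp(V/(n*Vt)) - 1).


Step 1: V/(n*Vt) = 0.34/(2*0.02585) = 6.5764
Step 2: exp(6.5764) = 7.1795e+02
Step 3: I = 6.169e-11 * (7.1795e+02 - 1) = 4.42e-08 A

4.42e-08


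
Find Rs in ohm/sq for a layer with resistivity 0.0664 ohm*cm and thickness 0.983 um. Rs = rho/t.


Step 1: Convert thickness to cm: t = 0.983 um = 9.8300e-05 cm
Step 2: Rs = rho / t = 0.0664 / 9.8300e-05
Step 3: Rs = 675.5 ohm/sq

675.5


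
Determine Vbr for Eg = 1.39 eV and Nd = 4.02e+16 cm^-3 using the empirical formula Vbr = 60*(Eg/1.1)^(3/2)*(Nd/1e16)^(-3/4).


Step 1: Eg/1.1 = 1.39/1.1 = 1.263636
Step 2: (Eg/1.1)^1.5 = 1.263636^1.5 = 1.420473
Step 3: (Nd/1e16)^(-0.75) = (4.02)^(-0.75) = 0.352233
Step 4: Vbr = 60 * 1.420473 * 0.352233 = 30.0 V

30.0


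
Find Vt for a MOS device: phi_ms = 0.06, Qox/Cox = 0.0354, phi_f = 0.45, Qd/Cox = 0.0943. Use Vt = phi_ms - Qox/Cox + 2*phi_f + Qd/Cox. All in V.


Step 1: Vt = phi_ms - Qox/Cox + 2*phi_f + Qd/Cox
Step 2: Vt = 0.06 - 0.0354 + 2*0.45 + 0.0943
Step 3: Vt = 0.06 - 0.0354 + 0.9 + 0.0943
Step 4: Vt = 1.0189 V

1.0189


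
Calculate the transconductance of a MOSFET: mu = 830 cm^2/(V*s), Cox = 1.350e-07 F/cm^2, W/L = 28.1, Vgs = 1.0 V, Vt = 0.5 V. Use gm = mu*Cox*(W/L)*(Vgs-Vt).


Step 1: Vov = Vgs - Vt = 1.0 - 0.5 = 0.5 V
Step 2: gm = mu * Cox * (W/L) * Vov
Step 3: gm = 830 * 1.350e-07 * 28.1 * 0.5 = 1.57e-03 S

1.57e-03


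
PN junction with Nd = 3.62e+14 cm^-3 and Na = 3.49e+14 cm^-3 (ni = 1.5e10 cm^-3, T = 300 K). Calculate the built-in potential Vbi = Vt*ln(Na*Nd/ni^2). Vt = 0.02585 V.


Step 1: Compute Na*Nd/ni^2 = 3.49e+14 * 3.62e+14 / (1.5e10)^2 = 5.6150e+08
Step 2: ln(5.6150e+08) = 20.1461
Step 3: Vbi = 0.02585 * 20.1461 = 0.521 V

0.521


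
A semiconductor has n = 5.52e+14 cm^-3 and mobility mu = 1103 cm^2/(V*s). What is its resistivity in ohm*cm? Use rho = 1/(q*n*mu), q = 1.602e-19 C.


Step 1: sigma = q * n * mu = 1.602e-19 * 5.52e+14 * 1103 = 9.75387e-02 S/cm
Step 2: rho = 1 / sigma = 1 / 9.75387e-02 = 10.25 ohm*cm

10.25


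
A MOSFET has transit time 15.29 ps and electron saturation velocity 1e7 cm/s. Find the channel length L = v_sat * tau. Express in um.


Step 1: tau in seconds = 15.29 ps * 1e-12 = 1.5290e-11 s
Step 2: L = v_sat * tau = 1e7 * 1.5290e-11 = 1.5290e-04 cm
Step 3: L in um = 1.5290e-04 * 1e4 = 1.529 um

1.529


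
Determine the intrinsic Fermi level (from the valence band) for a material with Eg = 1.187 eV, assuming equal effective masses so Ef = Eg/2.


Step 1: For an intrinsic semiconductor, the Fermi level sits at midgap.
Step 2: Ef = Eg / 2 = 1.187 / 2 = 0.5935 eV

0.5935


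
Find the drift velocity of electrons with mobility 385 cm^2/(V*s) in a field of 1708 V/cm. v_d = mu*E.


Step 1: v_d = mu * E
Step 2: v_d = 385 * 1708 = 657580
Step 3: v_d = 6.58e+05 cm/s

6.58e+05


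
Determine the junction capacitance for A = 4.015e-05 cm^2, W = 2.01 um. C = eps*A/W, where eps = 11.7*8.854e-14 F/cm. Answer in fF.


Step 1: eps_Si = 11.7 * 8.854e-14 = 1.035918e-12 F/cm
Step 2: W in cm = 2.01 * 1e-4 = 2.01e-04 cm
Step 3: C = 1.035918e-12 * 4.015e-05 / 2.01e-04 = 2.069259e-13 F
Step 4: C = 206.93 fF

206.93


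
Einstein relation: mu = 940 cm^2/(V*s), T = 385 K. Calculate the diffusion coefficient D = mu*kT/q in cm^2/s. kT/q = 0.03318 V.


Step 1: D = mu * (kT/q)
Step 2: D = 940 * 0.03318
Step 3: D = 31.19 cm^2/s

31.19


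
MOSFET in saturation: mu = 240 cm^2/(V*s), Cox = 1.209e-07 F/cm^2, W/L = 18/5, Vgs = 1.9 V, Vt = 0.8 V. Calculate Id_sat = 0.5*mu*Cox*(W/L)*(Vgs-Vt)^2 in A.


Step 1: Overdrive voltage Vov = Vgs - Vt = 1.9 - 0.8 = 1.1 V
Step 2: W/L = 18/5 = 3.6
Step 3: Id = 0.5 * 240 * 1.209e-07 * 3.6 * 1.1^2
Step 4: Id = 6.32e-05 A

6.32e-05


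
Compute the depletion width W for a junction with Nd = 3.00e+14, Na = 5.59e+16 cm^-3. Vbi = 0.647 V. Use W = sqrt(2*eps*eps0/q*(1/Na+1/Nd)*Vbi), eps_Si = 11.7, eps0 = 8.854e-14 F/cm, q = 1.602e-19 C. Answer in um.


Step 1: 1/Na + 1/Nd = 1/5.59e+16 + 1/3.00e+14 = 3.35122e-15
Step 2: 2*eps*eps0/q = 2*11.7*8.854e-14/1.602e-19 = 1.293281e+07
Step 3: W^2 = 1.293281e+07 * 3.35122e-15 * 0.647 = 2.80414e-08
Step 4: W = sqrt(2.80414e-08) = 1.675e-04 cm = 1.675 um

1.675


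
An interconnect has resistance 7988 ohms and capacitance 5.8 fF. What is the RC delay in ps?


Step 1: tau = R * C
Step 2: tau = 7988 * 5.8 fF = 7988 * 5.8e-15 F
Step 3: tau = 4.63304e-11 s = 46.3304 ps

46.3304


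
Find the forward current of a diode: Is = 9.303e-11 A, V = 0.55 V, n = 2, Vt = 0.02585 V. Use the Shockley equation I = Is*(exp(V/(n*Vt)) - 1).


Step 1: V/(n*Vt) = 0.55/(2*0.02585) = 10.6383
Step 2: exp(10.6383) = 4.1702e+04
Step 3: I = 9.303e-11 * (4.1702e+04 - 1) = 3.88e-06 A

3.88e-06


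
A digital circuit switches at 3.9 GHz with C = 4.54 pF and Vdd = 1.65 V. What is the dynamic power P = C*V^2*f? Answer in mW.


Step 1: V^2 = 1.65^2 = 2.7225 V^2
Step 2: P = C*V^2*f = 4.54e-12 F * 2.7225 * 3.9e9 Hz
Step 3: P = 4.8204585e-02 W
Step 4: P = 48.205 mW

48.205


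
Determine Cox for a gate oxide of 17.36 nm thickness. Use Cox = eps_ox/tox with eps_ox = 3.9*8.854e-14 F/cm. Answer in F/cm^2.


Step 1: eps_ox = 3.9 * 8.854e-14 = 3.45306e-13 F/cm
Step 2: tox in cm = 17.36 nm * 1e-7 = 1.7360e-06 cm
Step 3: Cox = 3.45306e-13 / 1.7360e-06 = 1.99e-07 F/cm^2

1.99e-07


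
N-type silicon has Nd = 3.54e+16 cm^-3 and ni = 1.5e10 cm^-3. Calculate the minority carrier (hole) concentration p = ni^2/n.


Step 1: Since Nd >> ni, n ≈ Nd = 3.54e+16 cm^-3
Step 2: p = ni^2 / n = (1.5e10)^2 / 3.54e+16
Step 3: p = 2.25e20 / 3.54e+16 = 6.36e+03 cm^-3

6.36e+03


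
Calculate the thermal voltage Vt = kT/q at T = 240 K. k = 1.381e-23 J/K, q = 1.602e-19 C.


Step 1: kT = 1.381e-23 * 240 = 3.3144e-21 J
Step 2: Vt = kT/q = 3.3144e-21 / 1.602e-19
Step 3: Vt = 0.02069 V

0.02069


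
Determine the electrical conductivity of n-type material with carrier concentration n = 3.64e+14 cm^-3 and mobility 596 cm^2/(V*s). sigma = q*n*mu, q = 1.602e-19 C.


Step 1: sigma = q * n * mu
Step 2: sigma = 1.602e-19 * 3.64e+14 * 596
Step 3: sigma = 3.475e-02 S/cm

3.475e-02


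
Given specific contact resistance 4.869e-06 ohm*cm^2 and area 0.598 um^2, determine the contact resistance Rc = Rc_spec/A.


Step 1: Convert area to cm^2: 0.598 um^2 = 5.9800e-09 cm^2
Step 2: Rc = Rc_spec / A = 4.869e-06 / 5.9800e-09
Step 3: Rc = 8.14e+02 ohms

8.14e+02


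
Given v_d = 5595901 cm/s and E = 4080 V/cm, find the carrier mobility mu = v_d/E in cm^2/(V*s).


Step 1: mu = v_d / E
Step 2: mu = 5595901 / 4080
Step 3: mu = 1371.54 cm^2/(V*s)

1371.54


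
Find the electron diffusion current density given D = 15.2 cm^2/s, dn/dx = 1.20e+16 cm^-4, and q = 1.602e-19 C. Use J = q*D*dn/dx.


Step 1: J = q * D * (dn/dx)
Step 2: J = 1.602e-19 * 15.2 * 1.20e+16
Step 3: J = 2.92e-02 A/cm^2

2.92e-02


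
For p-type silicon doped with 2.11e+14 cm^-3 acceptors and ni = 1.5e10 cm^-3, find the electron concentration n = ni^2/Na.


Step 1: Majority hole concentration p ≈ Na = 2.11e+14 cm^-3
Step 2: n = ni^2 / Na = (1.5e10)^2 / 2.11e+14
Step 3: n = 1.07e+06 cm^-3

1.07e+06


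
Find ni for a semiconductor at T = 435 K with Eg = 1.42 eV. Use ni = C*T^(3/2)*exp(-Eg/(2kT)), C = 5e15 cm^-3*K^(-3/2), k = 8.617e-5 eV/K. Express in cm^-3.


Step 1: Compute kT = 8.617e-5 * 435 = 0.03748395 eV
Step 2: Exponent = -Eg/(2kT) = -1.42/(2*0.03748395) = -18.94144
Step 3: T^(3/2) = 435^1.5 = 9072.64
Step 4: ni = 5e15 * 9072.64 * exp(-18.94144) = 2.69e+11 cm^-3

2.69e+11


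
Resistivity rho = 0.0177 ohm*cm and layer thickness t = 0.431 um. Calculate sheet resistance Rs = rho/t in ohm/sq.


Step 1: Convert thickness to cm: t = 0.431 um = 4.3100e-05 cm
Step 2: Rs = rho / t = 0.0177 / 4.3100e-05
Step 3: Rs = 410.7 ohm/sq

410.7


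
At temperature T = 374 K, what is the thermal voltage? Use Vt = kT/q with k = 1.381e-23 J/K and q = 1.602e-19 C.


Step 1: kT = 1.381e-23 * 374 = 5.16494e-21 J
Step 2: Vt = kT/q = 5.16494e-21 / 1.602e-19
Step 3: Vt = 0.03224 V

0.03224


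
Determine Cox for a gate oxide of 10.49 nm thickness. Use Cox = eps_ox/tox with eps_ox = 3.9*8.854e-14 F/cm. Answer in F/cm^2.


Step 1: eps_ox = 3.9 * 8.854e-14 = 3.45306e-13 F/cm
Step 2: tox in cm = 10.49 nm * 1e-7 = 1.0490e-06 cm
Step 3: Cox = 3.45306e-13 / 1.0490e-06 = 3.29e-07 F/cm^2

3.29e-07


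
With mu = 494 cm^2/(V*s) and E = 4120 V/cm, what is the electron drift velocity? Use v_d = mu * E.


Step 1: v_d = mu * E
Step 2: v_d = 494 * 4120 = 2035280
Step 3: v_d = 2.04e+06 cm/s

2.04e+06


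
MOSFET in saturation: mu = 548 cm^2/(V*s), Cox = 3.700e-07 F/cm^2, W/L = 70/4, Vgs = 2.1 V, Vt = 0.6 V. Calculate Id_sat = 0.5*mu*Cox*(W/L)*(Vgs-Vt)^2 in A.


Step 1: Overdrive voltage Vov = Vgs - Vt = 2.1 - 0.6 = 1.5 V
Step 2: W/L = 70/4 = 17.5
Step 3: Id = 0.5 * 548 * 3.700e-07 * 17.5 * 1.5^2
Step 4: Id = 3.99e-03 A

3.99e-03


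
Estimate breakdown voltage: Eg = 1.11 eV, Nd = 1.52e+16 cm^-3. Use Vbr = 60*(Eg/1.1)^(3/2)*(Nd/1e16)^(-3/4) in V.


Step 1: Eg/1.1 = 1.11/1.1 = 1.009091
Step 2: (Eg/1.1)^1.5 = 1.009091^1.5 = 1.013667
Step 3: (Nd/1e16)^(-0.75) = (1.52)^(-0.75) = 0.730495
Step 4: Vbr = 60 * 1.013667 * 0.730495 = 44.4 V

44.4


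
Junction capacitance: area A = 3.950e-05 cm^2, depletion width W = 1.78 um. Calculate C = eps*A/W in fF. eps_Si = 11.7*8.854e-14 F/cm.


Step 1: eps_Si = 11.7 * 8.854e-14 = 1.035918e-12 F/cm
Step 2: W in cm = 1.78 * 1e-4 = 1.78e-04 cm
Step 3: C = 1.035918e-12 * 3.950e-05 / 1.78e-04 = 2.298807e-13 F
Step 4: C = 229.88 fF

229.88


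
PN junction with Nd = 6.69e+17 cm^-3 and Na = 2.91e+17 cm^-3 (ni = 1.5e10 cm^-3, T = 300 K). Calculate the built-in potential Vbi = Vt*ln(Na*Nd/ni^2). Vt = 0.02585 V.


Step 1: Compute Na*Nd/ni^2 = 2.91e+17 * 6.69e+17 / (1.5e10)^2 = 8.6524e+14
Step 2: ln(8.6524e+14) = 34.3940
Step 3: Vbi = 0.02585 * 34.3940 = 0.889 V

0.889


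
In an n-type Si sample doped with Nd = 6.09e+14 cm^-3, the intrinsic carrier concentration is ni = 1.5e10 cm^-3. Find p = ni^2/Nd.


Step 1: Since Nd >> ni, n ≈ Nd = 6.09e+14 cm^-3
Step 2: p = ni^2 / n = (1.5e10)^2 / 6.09e+14
Step 3: p = 2.25e20 / 6.09e+14 = 3.69e+05 cm^-3

3.69e+05


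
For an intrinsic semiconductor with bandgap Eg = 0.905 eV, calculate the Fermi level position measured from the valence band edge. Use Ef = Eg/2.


Step 1: For an intrinsic semiconductor, the Fermi level sits at midgap.
Step 2: Ef = Eg / 2 = 0.905 / 2 = 0.4525 eV

0.4525


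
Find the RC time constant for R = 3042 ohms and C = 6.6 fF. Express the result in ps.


Step 1: tau = R * C
Step 2: tau = 3042 * 6.6 fF = 3042 * 6.6e-15 F
Step 3: tau = 2.00772e-11 s = 20.0772 ps

20.0772


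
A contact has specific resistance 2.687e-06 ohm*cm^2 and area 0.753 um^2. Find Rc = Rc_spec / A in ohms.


Step 1: Convert area to cm^2: 0.753 um^2 = 7.5300e-09 cm^2
Step 2: Rc = Rc_spec / A = 2.687e-06 / 7.5300e-09
Step 3: Rc = 3.57e+02 ohms

3.57e+02


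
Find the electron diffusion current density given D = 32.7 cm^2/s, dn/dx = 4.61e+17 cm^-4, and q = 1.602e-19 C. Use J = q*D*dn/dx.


Step 1: J = q * D * (dn/dx)
Step 2: J = 1.602e-19 * 32.7 * 4.61e+17
Step 3: J = 2.41e+00 A/cm^2

2.41e+00


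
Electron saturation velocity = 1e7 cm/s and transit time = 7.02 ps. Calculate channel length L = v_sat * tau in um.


Step 1: tau in seconds = 7.02 ps * 1e-12 = 7.0200e-12 s
Step 2: L = v_sat * tau = 1e7 * 7.0200e-12 = 7.0200e-05 cm
Step 3: L in um = 7.0200e-05 * 1e4 = 0.702 um

0.702


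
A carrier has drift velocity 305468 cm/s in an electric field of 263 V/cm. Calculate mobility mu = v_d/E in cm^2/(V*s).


Step 1: mu = v_d / E
Step 2: mu = 305468 / 263
Step 3: mu = 1161.48 cm^2/(V*s)

1161.48


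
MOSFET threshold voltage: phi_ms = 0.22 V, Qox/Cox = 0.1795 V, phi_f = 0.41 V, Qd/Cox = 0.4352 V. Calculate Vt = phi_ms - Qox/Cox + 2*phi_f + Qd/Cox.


Step 1: Vt = phi_ms - Qox/Cox + 2*phi_f + Qd/Cox
Step 2: Vt = 0.22 - 0.1795 + 2*0.41 + 0.4352
Step 3: Vt = 0.22 - 0.1795 + 0.82 + 0.4352
Step 4: Vt = 1.2957 V

1.2957


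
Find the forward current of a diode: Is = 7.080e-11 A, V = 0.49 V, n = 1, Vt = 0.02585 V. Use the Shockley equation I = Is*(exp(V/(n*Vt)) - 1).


Step 1: V/(n*Vt) = 0.49/(1*0.02585) = 18.9555
Step 2: exp(18.9555) = 1.7071e+08
Step 3: I = 7.080e-11 * (1.7071e+08 - 1) = 1.21e-02 A

1.21e-02


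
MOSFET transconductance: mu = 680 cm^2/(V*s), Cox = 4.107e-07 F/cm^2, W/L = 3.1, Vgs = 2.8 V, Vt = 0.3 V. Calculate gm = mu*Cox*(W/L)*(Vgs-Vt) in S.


Step 1: Vov = Vgs - Vt = 2.8 - 0.3 = 2.5 V
Step 2: gm = mu * Cox * (W/L) * Vov
Step 3: gm = 680 * 4.107e-07 * 3.1 * 2.5 = 2.16e-03 S

2.16e-03


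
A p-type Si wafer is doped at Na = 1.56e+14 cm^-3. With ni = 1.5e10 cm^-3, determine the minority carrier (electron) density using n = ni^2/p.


Step 1: Majority hole concentration p ≈ Na = 1.56e+14 cm^-3
Step 2: n = ni^2 / Na = (1.5e10)^2 / 1.56e+14
Step 3: n = 1.44e+06 cm^-3

1.44e+06


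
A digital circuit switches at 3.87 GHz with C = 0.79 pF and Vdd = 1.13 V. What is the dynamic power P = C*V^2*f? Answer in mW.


Step 1: V^2 = 1.13^2 = 1.2769 V^2
Step 2: P = C*V^2*f = 0.79e-12 F * 1.2769 * 3.87e9 Hz
Step 3: P = 3.90386637e-03 W
Step 4: P = 3.904 mW

3.904


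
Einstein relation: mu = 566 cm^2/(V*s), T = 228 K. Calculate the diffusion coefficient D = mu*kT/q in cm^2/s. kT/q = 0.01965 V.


Step 1: D = mu * (kT/q)
Step 2: D = 566 * 0.01965
Step 3: D = 11.12 cm^2/s

11.12


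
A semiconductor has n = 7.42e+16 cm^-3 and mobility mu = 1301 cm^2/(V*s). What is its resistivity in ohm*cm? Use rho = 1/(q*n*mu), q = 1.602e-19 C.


Step 1: sigma = q * n * mu = 1.602e-19 * 7.42e+16 * 1301 = 1.54648e+01 S/cm
Step 2: rho = 1 / sigma = 1 / 1.54648e+01 = 0.06466 ohm*cm

0.06466


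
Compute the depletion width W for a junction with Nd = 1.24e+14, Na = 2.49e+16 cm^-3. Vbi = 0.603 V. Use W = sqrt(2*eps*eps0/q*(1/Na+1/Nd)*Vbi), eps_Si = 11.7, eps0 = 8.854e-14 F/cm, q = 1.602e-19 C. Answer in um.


Step 1: 1/Na + 1/Nd = 1/2.49e+16 + 1/1.24e+14 = 8.10468e-15
Step 2: 2*eps*eps0/q = 2*11.7*8.854e-14/1.602e-19 = 1.293281e+07
Step 3: W^2 = 1.293281e+07 * 8.10468e-15 * 0.603 = 6.32042e-08
Step 4: W = sqrt(6.32042e-08) = 2.514e-04 cm = 2.514 um

2.514


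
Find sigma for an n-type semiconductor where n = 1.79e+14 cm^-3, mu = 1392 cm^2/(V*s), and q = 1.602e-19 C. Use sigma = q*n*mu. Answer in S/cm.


Step 1: sigma = q * n * mu
Step 2: sigma = 1.602e-19 * 1.79e+14 * 1392
Step 3: sigma = 3.992e-02 S/cm

3.992e-02


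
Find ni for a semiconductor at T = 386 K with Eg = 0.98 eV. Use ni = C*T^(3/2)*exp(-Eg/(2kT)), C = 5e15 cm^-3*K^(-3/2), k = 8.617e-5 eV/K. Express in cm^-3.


Step 1: Compute kT = 8.617e-5 * 386 = 0.03326162 eV
Step 2: Exponent = -Eg/(2kT) = -0.98/(2*0.03326162) = -14.73169
Step 3: T^(3/2) = 386^1.5 = 7583.70
Step 4: ni = 5e15 * 7583.70 * exp(-14.73169) = 1.52e+13 cm^-3

1.52e+13


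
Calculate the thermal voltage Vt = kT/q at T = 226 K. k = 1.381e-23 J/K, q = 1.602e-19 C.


Step 1: kT = 1.381e-23 * 226 = 3.12106e-21 J
Step 2: Vt = kT/q = 3.12106e-21 / 1.602e-19
Step 3: Vt = 0.01948 V

0.01948


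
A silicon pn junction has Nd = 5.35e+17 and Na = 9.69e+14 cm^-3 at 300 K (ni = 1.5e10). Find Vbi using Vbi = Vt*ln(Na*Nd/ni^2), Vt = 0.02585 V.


Step 1: Compute Na*Nd/ni^2 = 9.69e+14 * 5.35e+17 / (1.5e10)^2 = 2.3041e+12
Step 2: ln(2.3041e+12) = 28.4657
Step 3: Vbi = 0.02585 * 28.4657 = 0.736 V

0.736


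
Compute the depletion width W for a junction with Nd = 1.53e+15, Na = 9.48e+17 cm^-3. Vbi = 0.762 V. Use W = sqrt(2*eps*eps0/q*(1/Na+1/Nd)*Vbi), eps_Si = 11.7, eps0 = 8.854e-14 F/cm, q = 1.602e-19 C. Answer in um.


Step 1: 1/Na + 1/Nd = 1/9.48e+17 + 1/1.53e+15 = 6.54650e-16
Step 2: 2*eps*eps0/q = 2*11.7*8.854e-14/1.602e-19 = 1.293281e+07
Step 3: W^2 = 1.293281e+07 * 6.54650e-16 * 0.762 = 6.45145e-09
Step 4: W = sqrt(6.45145e-09) = 8.032e-05 cm = 0.8032 um

0.8032


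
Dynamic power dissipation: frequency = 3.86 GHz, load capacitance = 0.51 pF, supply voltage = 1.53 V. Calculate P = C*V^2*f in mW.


Step 1: V^2 = 1.53^2 = 2.3409 V^2
Step 2: P = C*V^2*f = 0.51e-12 F * 2.3409 * 3.86e9 Hz
Step 3: P = 4.60829574e-03 W
Step 4: P = 4.608 mW

4.608


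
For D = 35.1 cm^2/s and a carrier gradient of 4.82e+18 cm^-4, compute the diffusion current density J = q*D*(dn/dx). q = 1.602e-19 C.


Step 1: J = q * D * (dn/dx)
Step 2: J = 1.602e-19 * 35.1 * 4.82e+18
Step 3: J = 2.71e+01 A/cm^2

2.71e+01


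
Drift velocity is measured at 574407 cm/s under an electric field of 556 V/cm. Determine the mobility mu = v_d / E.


Step 1: mu = v_d / E
Step 2: mu = 574407 / 556
Step 3: mu = 1033.11 cm^2/(V*s)

1033.11


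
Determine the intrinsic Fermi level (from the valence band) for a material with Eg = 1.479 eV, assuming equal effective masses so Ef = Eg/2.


Step 1: For an intrinsic semiconductor, the Fermi level sits at midgap.
Step 2: Ef = Eg / 2 = 1.479 / 2 = 0.7395 eV

0.7395


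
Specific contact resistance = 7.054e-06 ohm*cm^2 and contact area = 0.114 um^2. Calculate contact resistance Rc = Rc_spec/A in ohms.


Step 1: Convert area to cm^2: 0.114 um^2 = 1.1400e-09 cm^2
Step 2: Rc = Rc_spec / A = 7.054e-06 / 1.1400e-09
Step 3: Rc = 6.19e+03 ohms

6.19e+03


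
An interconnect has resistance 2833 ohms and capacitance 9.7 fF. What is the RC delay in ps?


Step 1: tau = R * C
Step 2: tau = 2833 * 9.7 fF = 2833 * 9.7e-15 F
Step 3: tau = 2.74801e-11 s = 27.4801 ps

27.4801


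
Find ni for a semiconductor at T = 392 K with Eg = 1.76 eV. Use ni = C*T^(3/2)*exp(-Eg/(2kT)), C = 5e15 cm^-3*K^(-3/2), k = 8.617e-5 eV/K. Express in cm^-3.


Step 1: Compute kT = 8.617e-5 * 392 = 0.03377864 eV
Step 2: Exponent = -Eg/(2kT) = -1.76/(2*0.03377864) = -26.05197
Step 3: T^(3/2) = 392^1.5 = 7761.20
Step 4: ni = 5e15 * 7761.20 * exp(-26.05197) = 1.88e+08 cm^-3

1.88e+08


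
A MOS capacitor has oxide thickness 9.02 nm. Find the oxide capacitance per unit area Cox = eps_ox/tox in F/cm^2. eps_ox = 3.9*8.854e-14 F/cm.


Step 1: eps_ox = 3.9 * 8.854e-14 = 3.45306e-13 F/cm
Step 2: tox in cm = 9.02 nm * 1e-7 = 9.0200e-07 cm
Step 3: Cox = 3.45306e-13 / 9.0200e-07 = 3.83e-07 F/cm^2

3.83e-07


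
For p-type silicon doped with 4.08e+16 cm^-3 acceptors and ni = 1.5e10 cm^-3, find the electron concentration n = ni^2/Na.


Step 1: Majority hole concentration p ≈ Na = 4.08e+16 cm^-3
Step 2: n = ni^2 / Na = (1.5e10)^2 / 4.08e+16
Step 3: n = 5.51e+03 cm^-3

5.51e+03


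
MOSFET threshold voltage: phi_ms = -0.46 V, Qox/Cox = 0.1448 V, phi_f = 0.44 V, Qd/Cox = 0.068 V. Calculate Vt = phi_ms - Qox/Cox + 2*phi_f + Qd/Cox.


Step 1: Vt = phi_ms - Qox/Cox + 2*phi_f + Qd/Cox
Step 2: Vt = -0.46 - 0.1448 + 2*0.44 + 0.068
Step 3: Vt = -0.46 - 0.1448 + 0.88 + 0.068
Step 4: Vt = 0.3432 V

0.3432


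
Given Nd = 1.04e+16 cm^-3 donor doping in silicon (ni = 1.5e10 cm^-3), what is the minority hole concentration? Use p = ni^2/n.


Step 1: Since Nd >> ni, n ≈ Nd = 1.04e+16 cm^-3
Step 2: p = ni^2 / n = (1.5e10)^2 / 1.04e+16
Step 3: p = 2.25e20 / 1.04e+16 = 2.16e+04 cm^-3

2.16e+04


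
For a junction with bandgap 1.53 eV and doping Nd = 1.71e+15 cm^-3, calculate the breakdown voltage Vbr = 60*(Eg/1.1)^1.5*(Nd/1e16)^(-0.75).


Step 1: Eg/1.1 = 1.53/1.1 = 1.390909
Step 2: (Eg/1.1)^1.5 = 1.390909^1.5 = 1.640394
Step 3: (Nd/1e16)^(-0.75) = (0.171)^(-0.75) = 3.760563
Step 4: Vbr = 60 * 1.640394 * 3.760563 = 370.1 V

370.1


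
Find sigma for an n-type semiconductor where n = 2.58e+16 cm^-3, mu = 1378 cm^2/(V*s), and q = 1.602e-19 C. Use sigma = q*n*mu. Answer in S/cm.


Step 1: sigma = q * n * mu
Step 2: sigma = 1.602e-19 * 2.58e+16 * 1378
Step 3: sigma = 5.695e+00 S/cm

5.695e+00


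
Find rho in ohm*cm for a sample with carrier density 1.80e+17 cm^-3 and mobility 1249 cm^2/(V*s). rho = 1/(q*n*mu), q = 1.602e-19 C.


Step 1: sigma = q * n * mu = 1.602e-19 * 1.80e+17 * 1249 = 3.60162e+01 S/cm
Step 2: rho = 1 / sigma = 1 / 3.60162e+01 = 0.02777 ohm*cm

0.02777


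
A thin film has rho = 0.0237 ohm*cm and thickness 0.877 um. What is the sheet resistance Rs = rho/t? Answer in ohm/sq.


Step 1: Convert thickness to cm: t = 0.877 um = 8.7700e-05 cm
Step 2: Rs = rho / t = 0.0237 / 8.7700e-05
Step 3: Rs = 270.2 ohm/sq

270.2


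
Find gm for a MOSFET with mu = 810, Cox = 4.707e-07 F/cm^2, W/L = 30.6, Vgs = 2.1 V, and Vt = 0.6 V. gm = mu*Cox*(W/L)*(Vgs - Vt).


Step 1: Vov = Vgs - Vt = 2.1 - 0.6 = 1.5 V
Step 2: gm = mu * Cox * (W/L) * Vov
Step 3: gm = 810 * 4.707e-07 * 30.6 * 1.5 = 1.75e-02 S

1.75e-02


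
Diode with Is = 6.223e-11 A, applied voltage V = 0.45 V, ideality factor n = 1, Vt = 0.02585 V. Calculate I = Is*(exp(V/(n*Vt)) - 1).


Step 1: V/(n*Vt) = 0.45/(1*0.02585) = 17.4081
Step 2: exp(17.4081) = 3.6328e+07
Step 3: I = 6.223e-11 * (3.6328e+07 - 1) = 2.26e-03 A

2.26e-03
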